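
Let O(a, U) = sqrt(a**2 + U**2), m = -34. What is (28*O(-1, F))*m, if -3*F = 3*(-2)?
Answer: -952*sqrt(5) ≈ -2128.7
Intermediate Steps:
F = 2 (F = -(-2) = -1/3*(-6) = 2)
O(a, U) = sqrt(U**2 + a**2)
(28*O(-1, F))*m = (28*sqrt(2**2 + (-1)**2))*(-34) = (28*sqrt(4 + 1))*(-34) = (28*sqrt(5))*(-34) = -952*sqrt(5)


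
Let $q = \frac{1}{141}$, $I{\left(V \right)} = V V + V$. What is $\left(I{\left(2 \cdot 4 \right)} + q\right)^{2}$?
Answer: $\frac{103083409}{19881} \approx 5185.0$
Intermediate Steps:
$I{\left(V \right)} = V + V^{2}$ ($I{\left(V \right)} = V^{2} + V = V + V^{2}$)
$q = \frac{1}{141} \approx 0.0070922$
$\left(I{\left(2 \cdot 4 \right)} + q\right)^{2} = \left(2 \cdot 4 \left(1 + 2 \cdot 4\right) + \frac{1}{141}\right)^{2} = \left(8 \left(1 + 8\right) + \frac{1}{141}\right)^{2} = \left(8 \cdot 9 + \frac{1}{141}\right)^{2} = \left(72 + \frac{1}{141}\right)^{2} = \left(\frac{10153}{141}\right)^{2} = \frac{103083409}{19881}$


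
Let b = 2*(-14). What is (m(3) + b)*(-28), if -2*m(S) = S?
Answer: 826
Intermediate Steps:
b = -28
m(S) = -S/2
(m(3) + b)*(-28) = (-1/2*3 - 28)*(-28) = (-3/2 - 28)*(-28) = -59/2*(-28) = 826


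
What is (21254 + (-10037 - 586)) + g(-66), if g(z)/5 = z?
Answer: 10301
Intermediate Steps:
g(z) = 5*z
(21254 + (-10037 - 586)) + g(-66) = (21254 + (-10037 - 586)) + 5*(-66) = (21254 - 10623) - 330 = 10631 - 330 = 10301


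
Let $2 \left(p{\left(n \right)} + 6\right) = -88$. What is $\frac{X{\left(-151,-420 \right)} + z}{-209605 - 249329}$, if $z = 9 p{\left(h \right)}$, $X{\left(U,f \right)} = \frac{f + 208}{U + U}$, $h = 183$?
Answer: $\frac{4846}{4949931} \approx 0.000979$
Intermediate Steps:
$p{\left(n \right)} = -50$ ($p{\left(n \right)} = -6 + \frac{1}{2} \left(-88\right) = -6 - 44 = -50$)
$X{\left(U,f \right)} = \frac{208 + f}{2 U}$
$z = -450$ ($z = 9 \left(-50\right) = -450$)
$\frac{X{\left(-151,-420 \right)} + z}{-209605 - 249329} = \frac{\frac{208 - 420}{2 \left(-151\right)} - 450}{-209605 - 249329} = \frac{\frac{1}{2} \left(- \frac{1}{151}\right) \left(-212\right) - 450}{-458934} = \left(\frac{106}{151} - 450\right) \left(- \frac{1}{458934}\right) = \left(- \frac{67844}{151}\right) \left(- \frac{1}{458934}\right) = \frac{4846}{4949931}$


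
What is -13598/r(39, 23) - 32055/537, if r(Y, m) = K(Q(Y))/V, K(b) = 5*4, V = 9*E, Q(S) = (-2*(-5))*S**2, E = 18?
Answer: -98632126/895 ≈ -1.1020e+5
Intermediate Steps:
Q(S) = 10*S**2
V = 162 (V = 9*18 = 162)
K(b) = 20
r(Y, m) = 10/81 (r(Y, m) = 20/162 = 20*(1/162) = 10/81)
-13598/r(39, 23) - 32055/537 = -13598/10/81 - 32055/537 = -13598*81/10 - 32055*1/537 = -550719/5 - 10685/179 = -98632126/895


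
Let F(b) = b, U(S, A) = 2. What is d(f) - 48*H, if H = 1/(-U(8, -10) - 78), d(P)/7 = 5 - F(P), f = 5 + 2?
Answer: -67/5 ≈ -13.400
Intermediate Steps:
f = 7
d(P) = 35 - 7*P (d(P) = 7*(5 - P) = 35 - 7*P)
H = -1/80 (H = 1/(-1*2 - 78) = 1/(-2 - 78) = 1/(-80) = -1/80 ≈ -0.012500)
d(f) - 48*H = (35 - 7*7) - 48*(-1/80) = (35 - 49) + ⅗ = -14 + ⅗ = -67/5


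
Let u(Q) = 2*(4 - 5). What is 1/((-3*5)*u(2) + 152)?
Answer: 1/182 ≈ 0.0054945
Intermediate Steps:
u(Q) = -2 (u(Q) = 2*(-1) = -2)
1/((-3*5)*u(2) + 152) = 1/(-3*5*(-2) + 152) = 1/(-15*(-2) + 152) = 1/(30 + 152) = 1/182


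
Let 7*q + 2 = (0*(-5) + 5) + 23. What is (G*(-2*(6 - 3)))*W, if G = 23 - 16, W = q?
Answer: -156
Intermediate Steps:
q = 26/7 (q = -2/7 + ((0*(-5) + 5) + 23)/7 = -2/7 + ((0 + 5) + 23)/7 = -2/7 + (5 + 23)/7 = -2/7 + (⅐)*28 = -2/7 + 4 = 26/7 ≈ 3.7143)
W = 26/7 ≈ 3.7143
G = 7
(G*(-2*(6 - 3)))*W = (7*(-2*(6 - 3)))*(26/7) = (7*(-2*3))*(26/7) = (7*(-6))*(26/7) = -42*26/7 = -156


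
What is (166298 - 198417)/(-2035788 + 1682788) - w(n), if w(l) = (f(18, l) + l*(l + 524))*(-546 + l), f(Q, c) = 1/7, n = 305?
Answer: 150572064092833/2471000 ≈ 6.0936e+7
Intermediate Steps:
f(Q, c) = ⅐
w(l) = (-546 + l)*(⅐ + l*(524 + l)) (w(l) = (⅐ + l*(l + 524))*(-546 + l) = (⅐ + l*(524 + l))*(-546 + l) = (-546 + l)*(⅐ + l*(524 + l)))
(166298 - 198417)/(-2035788 + 1682788) - w(n) = (166298 - 198417)/(-2035788 + 1682788) - (-78 + 305³ - 22*305² - 2002727/7*305) = -32119/(-353000) - (-78 + 28372625 - 22*93025 - 610831735/7) = -32119*(-1/353000) - (-78 + 28372625 - 2046550 - 610831735/7) = 32119/353000 - 1*(-426549756/7) = 32119/353000 + 426549756/7 = 150572064092833/2471000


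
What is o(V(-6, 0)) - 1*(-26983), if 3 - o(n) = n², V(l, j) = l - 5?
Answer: 26865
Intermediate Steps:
V(l, j) = -5 + l
o(n) = 3 - n²
o(V(-6, 0)) - 1*(-26983) = (3 - (-5 - 6)²) - 1*(-26983) = (3 - 1*(-11)²) + 26983 = (3 - 1*121) + 26983 = (3 - 121) + 26983 = -118 + 26983 = 26865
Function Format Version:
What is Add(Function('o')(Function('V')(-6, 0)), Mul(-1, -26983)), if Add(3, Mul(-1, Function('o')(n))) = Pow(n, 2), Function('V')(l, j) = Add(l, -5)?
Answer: 26865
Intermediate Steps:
Function('V')(l, j) = Add(-5, l)
Function('o')(n) = Add(3, Mul(-1, Pow(n, 2)))
Add(Function('o')(Function('V')(-6, 0)), Mul(-1, -26983)) = Add(Add(3, Mul(-1, Pow(Add(-5, -6), 2))), Mul(-1, -26983)) = Add(Add(3, Mul(-1, Pow(-11, 2))), 26983) = Add(Add(3, Mul(-1, 121)), 26983) = Add(Add(3, -121), 26983) = Add(-118, 26983) = 26865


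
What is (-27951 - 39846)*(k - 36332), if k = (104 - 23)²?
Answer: 2018384487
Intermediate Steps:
k = 6561 (k = 81² = 6561)
(-27951 - 39846)*(k - 36332) = (-27951 - 39846)*(6561 - 36332) = -67797*(-29771) = 2018384487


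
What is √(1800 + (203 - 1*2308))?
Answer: I*√305 ≈ 17.464*I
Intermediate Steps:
√(1800 + (203 - 1*2308)) = √(1800 + (203 - 2308)) = √(1800 - 2105) = √(-305) = I*√305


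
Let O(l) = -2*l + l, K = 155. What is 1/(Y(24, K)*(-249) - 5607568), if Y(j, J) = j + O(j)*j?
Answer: -1/5470120 ≈ -1.8281e-7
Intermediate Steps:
O(l) = -l
Y(j, J) = j - j² (Y(j, J) = j + (-j)*j = j - j²)
1/(Y(24, K)*(-249) - 5607568) = 1/((24*(1 - 1*24))*(-249) - 5607568) = 1/((24*(1 - 24))*(-249) - 5607568) = 1/((24*(-23))*(-249) - 5607568) = 1/(-552*(-249) - 5607568) = 1/(137448 - 5607568) = 1/(-5470120) = -1/5470120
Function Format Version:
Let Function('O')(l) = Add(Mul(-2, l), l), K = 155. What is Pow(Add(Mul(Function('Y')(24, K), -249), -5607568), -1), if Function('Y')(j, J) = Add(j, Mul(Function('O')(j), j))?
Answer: Rational(-1, 5470120) ≈ -1.8281e-7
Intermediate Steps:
Function('O')(l) = Mul(-1, l)
Function('Y')(j, J) = Add(j, Mul(-1, Pow(j, 2))) (Function('Y')(j, J) = Add(j, Mul(Mul(-1, j), j)) = Add(j, Mul(-1, Pow(j, 2))))
Pow(Add(Mul(Function('Y')(24, K), -249), -5607568), -1) = Pow(Add(Mul(Mul(24, Add(1, Mul(-1, 24))), -249), -5607568), -1) = Pow(Add(Mul(Mul(24, Add(1, -24)), -249), -5607568), -1) = Pow(Add(Mul(Mul(24, -23), -249), -5607568), -1) = Pow(Add(Mul(-552, -249), -5607568), -1) = Pow(Add(137448, -5607568), -1) = Pow(-5470120, -1) = Rational(-1, 5470120)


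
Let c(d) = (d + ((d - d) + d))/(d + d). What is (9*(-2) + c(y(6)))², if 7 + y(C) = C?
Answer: 289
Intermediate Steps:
y(C) = -7 + C
c(d) = 1 (c(d) = (d + (0 + d))/((2*d)) = (d + d)*(1/(2*d)) = (2*d)*(1/(2*d)) = 1)
(9*(-2) + c(y(6)))² = (9*(-2) + 1)² = (-18 + 1)² = (-17)² = 289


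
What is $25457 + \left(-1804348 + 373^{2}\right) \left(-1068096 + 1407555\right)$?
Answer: $-565273551064$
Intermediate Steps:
$25457 + \left(-1804348 + 373^{2}\right) \left(-1068096 + 1407555\right) = 25457 + \left(-1804348 + 139129\right) 339459 = 25457 - 565273576521 = -565273551064$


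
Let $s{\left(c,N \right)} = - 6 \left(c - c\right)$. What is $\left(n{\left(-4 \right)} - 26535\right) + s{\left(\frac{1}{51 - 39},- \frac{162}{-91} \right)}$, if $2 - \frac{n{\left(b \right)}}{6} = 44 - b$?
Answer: $-26811$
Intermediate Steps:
$n{\left(b \right)} = -252 + 6 b$ ($n{\left(b \right)} = 12 - 6 \left(44 - b\right) = 12 + \left(-264 + 6 b\right) = -252 + 6 b$)
$s{\left(c,N \right)} = 0$ ($s{\left(c,N \right)} = \left(-6\right) 0 = 0$)
$\left(n{\left(-4 \right)} - 26535\right) + s{\left(\frac{1}{51 - 39},- \frac{162}{-91} \right)} = \left(\left(-252 + 6 \left(-4\right)\right) - 26535\right) + 0 = \left(\left(-252 - 24\right) - 26535\right) + 0 = \left(-276 - 26535\right) + 0 = -26811 + 0 = -26811$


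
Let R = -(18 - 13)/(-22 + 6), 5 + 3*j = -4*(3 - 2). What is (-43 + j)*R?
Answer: -115/8 ≈ -14.375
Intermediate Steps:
j = -3 (j = -5/3 + (-4*(3 - 2))/3 = -5/3 + (-4*1)/3 = -5/3 + (⅓)*(-4) = -5/3 - 4/3 = -3)
R = 5/16 (R = -5/(-16) = -5*(-1)/16 = -1*(-5/16) = 5/16 ≈ 0.31250)
(-43 + j)*R = (-43 - 3)*(5/16) = -46*5/16 = -115/8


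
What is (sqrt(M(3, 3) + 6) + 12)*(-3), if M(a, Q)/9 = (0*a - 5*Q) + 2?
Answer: -36 - 3*I*sqrt(111) ≈ -36.0 - 31.607*I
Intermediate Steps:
M(a, Q) = 18 - 45*Q (M(a, Q) = 9*((0*a - 5*Q) + 2) = 9*((0 - 5*Q) + 2) = 9*(-5*Q + 2) = 9*(2 - 5*Q) = 18 - 45*Q)
(sqrt(M(3, 3) + 6) + 12)*(-3) = (sqrt((18 - 45*3) + 6) + 12)*(-3) = (sqrt((18 - 135) + 6) + 12)*(-3) = (sqrt(-117 + 6) + 12)*(-3) = (sqrt(-111) + 12)*(-3) = (I*sqrt(111) + 12)*(-3) = (12 + I*sqrt(111))*(-3) = -36 - 3*I*sqrt(111)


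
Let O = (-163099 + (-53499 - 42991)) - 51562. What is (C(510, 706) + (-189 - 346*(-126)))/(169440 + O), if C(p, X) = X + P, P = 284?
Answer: -14799/47237 ≈ -0.31329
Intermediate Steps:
O = -311151 (O = (-163099 - 96490) - 51562 = -259589 - 51562 = -311151)
C(p, X) = 284 + X (C(p, X) = X + 284 = 284 + X)
(C(510, 706) + (-189 - 346*(-126)))/(169440 + O) = ((284 + 706) + (-189 - 346*(-126)))/(169440 - 311151) = (990 + (-189 + 43596))/(-141711) = (990 + 43407)*(-1/141711) = 44397*(-1/141711) = -14799/47237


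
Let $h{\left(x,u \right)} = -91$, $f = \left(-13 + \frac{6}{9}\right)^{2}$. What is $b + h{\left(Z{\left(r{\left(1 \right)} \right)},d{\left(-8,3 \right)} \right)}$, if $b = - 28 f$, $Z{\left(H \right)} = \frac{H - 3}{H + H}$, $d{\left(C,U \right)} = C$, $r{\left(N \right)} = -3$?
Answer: $- \frac{39151}{9} \approx -4350.1$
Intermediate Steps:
$f = \frac{1369}{9}$ ($f = \left(-13 + 6 \cdot \frac{1}{9}\right)^{2} = \left(-13 + \frac{2}{3}\right)^{2} = \left(- \frac{37}{3}\right)^{2} = \frac{1369}{9} \approx 152.11$)
$Z{\left(H \right)} = \frac{-3 + H}{2 H}$
$b = - \frac{38332}{9}$ ($b = \left(-28\right) \frac{1369}{9} = - \frac{38332}{9} \approx -4259.1$)
$b + h{\left(Z{\left(r{\left(1 \right)} \right)},d{\left(-8,3 \right)} \right)} = - \frac{38332}{9} - 91 = - \frac{39151}{9}$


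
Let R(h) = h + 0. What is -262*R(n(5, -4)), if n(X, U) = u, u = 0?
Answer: 0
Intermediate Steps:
n(X, U) = 0
R(h) = h
-262*R(n(5, -4)) = -262*0 = 0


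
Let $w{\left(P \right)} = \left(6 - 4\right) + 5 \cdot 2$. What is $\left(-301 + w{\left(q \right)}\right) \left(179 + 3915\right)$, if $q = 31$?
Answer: $-1183166$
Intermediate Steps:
$w{\left(P \right)} = 12$ ($w{\left(P \right)} = \left(6 - 4\right) + 10 = 2 + 10 = 12$)
$\left(-301 + w{\left(q \right)}\right) \left(179 + 3915\right) = \left(-301 + 12\right) \left(179 + 3915\right) = \left(-289\right) 4094 = -1183166$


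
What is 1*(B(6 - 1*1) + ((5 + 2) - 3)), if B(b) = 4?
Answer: 8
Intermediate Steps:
1*(B(6 - 1*1) + ((5 + 2) - 3)) = 1*(4 + ((5 + 2) - 3)) = 1*(4 + (7 - 3)) = 1*(4 + 4) = 1*8 = 8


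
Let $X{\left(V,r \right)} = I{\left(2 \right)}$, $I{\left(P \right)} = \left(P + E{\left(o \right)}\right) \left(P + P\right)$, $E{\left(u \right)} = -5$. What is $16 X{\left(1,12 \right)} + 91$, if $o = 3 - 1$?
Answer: $-101$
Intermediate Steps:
$o = 2$
$I{\left(P \right)} = 2 P \left(-5 + P\right)$ ($I{\left(P \right)} = \left(P - 5\right) \left(P + P\right) = \left(-5 + P\right) 2 P = 2 P \left(-5 + P\right)$)
$X{\left(V,r \right)} = -12$ ($X{\left(V,r \right)} = 2 \cdot 2 \left(-5 + 2\right) = 2 \cdot 2 \left(-3\right) = -12$)
$16 X{\left(1,12 \right)} + 91 = 16 \left(-12\right) + 91 = -192 + 91 = -101$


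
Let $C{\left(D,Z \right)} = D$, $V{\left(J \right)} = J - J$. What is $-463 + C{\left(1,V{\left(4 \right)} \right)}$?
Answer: $-462$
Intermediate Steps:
$V{\left(J \right)} = 0$
$-463 + C{\left(1,V{\left(4 \right)} \right)} = -463 + 1 = -462$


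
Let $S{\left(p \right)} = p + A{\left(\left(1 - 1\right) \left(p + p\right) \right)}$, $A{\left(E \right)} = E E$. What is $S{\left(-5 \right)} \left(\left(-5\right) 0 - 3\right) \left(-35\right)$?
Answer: $-525$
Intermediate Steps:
$A{\left(E \right)} = E^{2}$
$S{\left(p \right)} = p$ ($S{\left(p \right)} = p + \left(\left(1 - 1\right) \left(p + p\right)\right)^{2} = p + \left(0 \cdot 2 p\right)^{2} = p + 0^{2} = p + 0 = p$)
$S{\left(-5 \right)} \left(\left(-5\right) 0 - 3\right) \left(-35\right) = - 5 \left(\left(-5\right) 0 - 3\right) \left(-35\right) = - 5 \left(0 - 3\right) \left(-35\right) = \left(-5\right) \left(-3\right) \left(-35\right) = 15 \left(-35\right) = -525$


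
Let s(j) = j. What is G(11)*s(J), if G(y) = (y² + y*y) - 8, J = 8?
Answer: 1872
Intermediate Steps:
G(y) = -8 + 2*y² (G(y) = (y² + y²) - 8 = 2*y² - 8 = -8 + 2*y²)
G(11)*s(J) = (-8 + 2*11²)*8 = (-8 + 2*121)*8 = (-8 + 242)*8 = 234*8 = 1872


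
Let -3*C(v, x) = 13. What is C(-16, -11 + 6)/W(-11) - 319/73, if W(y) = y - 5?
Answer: -14363/3504 ≈ -4.0990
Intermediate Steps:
C(v, x) = -13/3 (C(v, x) = -1/3*13 = -13/3)
W(y) = -5 + y
C(-16, -11 + 6)/W(-11) - 319/73 = -13/(3*(-5 - 11)) - 319/73 = -13/3/(-16) - 319*1/73 = -13/3*(-1/16) - 319/73 = 13/48 - 319/73 = -14363/3504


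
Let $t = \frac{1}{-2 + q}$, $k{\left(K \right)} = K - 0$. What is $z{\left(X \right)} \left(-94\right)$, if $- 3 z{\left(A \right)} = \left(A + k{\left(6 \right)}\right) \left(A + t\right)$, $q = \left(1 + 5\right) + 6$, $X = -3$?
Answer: $- \frac{1363}{5} \approx -272.6$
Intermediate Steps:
$q = 12$ ($q = 6 + 6 = 12$)
$k{\left(K \right)} = K$ ($k{\left(K \right)} = K + 0 = K$)
$t = \frac{1}{10}$ ($t = \frac{1}{-2 + 12} = \frac{1}{10} \approx 0.1$)
$z{\left(A \right)} = - \frac{\left(6 + A\right) \left(\frac{1}{10} + A\right)}{3}$ ($z{\left(A \right)} = - \frac{\left(A + 6\right) \left(A + \frac{1}{10}\right)}{3} = - \frac{\left(6 + A\right) \left(\frac{1}{10} + A\right)}{3}$)
$z{\left(X \right)} \left(-94\right) = \left(- \frac{1}{5} - - \frac{61}{10} - \frac{\left(-3\right)^{2}}{3}\right) \left(-94\right) = \left(- \frac{1}{5} + \frac{61}{10} - 3\right) \left(-94\right) = \frac{29}{10} \left(-94\right) = - \frac{1363}{5}$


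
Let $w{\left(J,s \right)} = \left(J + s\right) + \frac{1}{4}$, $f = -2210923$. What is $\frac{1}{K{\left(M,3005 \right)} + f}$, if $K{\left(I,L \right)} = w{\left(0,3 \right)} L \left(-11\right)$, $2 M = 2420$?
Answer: $- \frac{4}{9273407} \approx -4.3134 \cdot 10^{-7}$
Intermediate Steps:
$M = 1210$ ($M = \frac{1}{2} \cdot 2420 = 1210$)
$w{\left(J,s \right)} = \frac{1}{4} + J + s$ ($w{\left(J,s \right)} = \left(J + s\right) + \frac{1}{4} = \frac{1}{4} + J + s$)
$K{\left(I,L \right)} = - \frac{143 L}{4}$ ($K{\left(I,L \right)} = \left(\frac{1}{4} + 0 + 3\right) L \left(-11\right) = \frac{13 L}{4} \left(-11\right) = - \frac{143 L}{4}$)
$\frac{1}{K{\left(M,3005 \right)} + f} = \frac{1}{\left(- \frac{143}{4}\right) 3005 - 2210923} = \frac{1}{- \frac{429715}{4} - 2210923} = \frac{1}{- \frac{9273407}{4}} = - \frac{4}{9273407}$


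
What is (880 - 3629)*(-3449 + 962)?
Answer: 6836763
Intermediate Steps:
(880 - 3629)*(-3449 + 962) = -2749*(-2487) = 6836763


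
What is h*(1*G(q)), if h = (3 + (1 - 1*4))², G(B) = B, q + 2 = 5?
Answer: 0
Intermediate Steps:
q = 3 (q = -2 + 5 = 3)
h = 0 (h = (3 + (1 - 4))² = (3 - 3)² = 0² = 0)
h*(1*G(q)) = 0*(1*3) = 0*3 = 0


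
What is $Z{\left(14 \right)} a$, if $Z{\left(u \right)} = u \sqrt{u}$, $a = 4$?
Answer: $56 \sqrt{14} \approx 209.53$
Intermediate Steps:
$Z{\left(u \right)} = u^{\frac{3}{2}}$
$Z{\left(14 \right)} a = 14^{\frac{3}{2}} \cdot 4 = 14 \sqrt{14} \cdot 4 = 56 \sqrt{14}$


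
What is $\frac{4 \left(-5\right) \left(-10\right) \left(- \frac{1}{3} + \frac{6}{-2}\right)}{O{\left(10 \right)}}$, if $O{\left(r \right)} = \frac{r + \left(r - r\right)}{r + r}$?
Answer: $- \frac{4000}{3} \approx -1333.3$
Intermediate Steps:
$O{\left(r \right)} = \frac{1}{2}$ ($O{\left(r \right)} = \frac{r + 0}{2 r} = r \frac{1}{2 r} = \frac{1}{2}$)
$\frac{4 \left(-5\right) \left(-10\right) \left(- \frac{1}{3} + \frac{6}{-2}\right)}{O{\left(10 \right)}} = 4 \left(-5\right) \left(-10\right) \left(- \frac{1}{3} + \frac{6}{-2}\right) \frac{1}{\frac{1}{2}} = \left(-20\right) \left(-10\right) \left(\left(-1\right) \frac{1}{3} + 6 \left(- \frac{1}{2}\right)\right) 2 = 200 \left(- \frac{1}{3} - 3\right) 2 = 200 \left(- \frac{10}{3}\right) 2 = \left(- \frac{2000}{3}\right) 2 = - \frac{4000}{3}$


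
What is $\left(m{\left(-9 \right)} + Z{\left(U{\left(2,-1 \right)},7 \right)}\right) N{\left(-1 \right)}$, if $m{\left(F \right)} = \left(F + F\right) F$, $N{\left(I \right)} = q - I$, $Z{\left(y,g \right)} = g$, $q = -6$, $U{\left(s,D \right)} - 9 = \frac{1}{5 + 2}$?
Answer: $-845$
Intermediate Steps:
$U{\left(s,D \right)} = \frac{64}{7}$ ($U{\left(s,D \right)} = 9 + \frac{1}{5 + 2} = 9 + \frac{1}{7} = \frac{64}{7}$)
$N{\left(I \right)} = -6 - I$
$m{\left(F \right)} = 2 F^{2}$ ($m{\left(F \right)} = 2 F F = 2 F^{2}$)
$\left(m{\left(-9 \right)} + Z{\left(U{\left(2,-1 \right)},7 \right)}\right) N{\left(-1 \right)} = \left(2 \left(-9\right)^{2} + 7\right) \left(-6 - -1\right) = \left(2 \cdot 81 + 7\right) \left(-6 + 1\right) = \left(162 + 7\right) \left(-5\right) = 169 \left(-5\right) = -845$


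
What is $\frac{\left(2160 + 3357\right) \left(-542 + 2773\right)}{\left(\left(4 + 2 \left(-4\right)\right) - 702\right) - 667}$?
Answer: $- \frac{12308427}{1373} \approx -8964.6$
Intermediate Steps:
$\frac{\left(2160 + 3357\right) \left(-542 + 2773\right)}{\left(\left(4 + 2 \left(-4\right)\right) - 702\right) - 667} = \frac{5517 \cdot 2231}{\left(\left(4 - 8\right) - 702\right) - 667} = \frac{12308427}{\left(-4 - 702\right) - 667} = \frac{12308427}{-706 - 667} = \frac{12308427}{-1373} = 12308427 \left(- \frac{1}{1373}\right) = - \frac{12308427}{1373}$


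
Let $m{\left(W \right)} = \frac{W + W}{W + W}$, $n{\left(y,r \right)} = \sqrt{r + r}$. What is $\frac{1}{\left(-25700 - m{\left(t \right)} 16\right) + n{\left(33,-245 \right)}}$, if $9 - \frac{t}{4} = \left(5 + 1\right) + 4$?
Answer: $- \frac{12858}{330656573} - \frac{7 i \sqrt{10}}{661313146} \approx -3.8886 \cdot 10^{-5} - 3.3473 \cdot 10^{-8} i$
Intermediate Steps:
$n{\left(y,r \right)} = \sqrt{2} \sqrt{r}$ ($n{\left(y,r \right)} = \sqrt{2 r} = \sqrt{2} \sqrt{r}$)
$t = -4$ ($t = 36 - 4 \left(\left(5 + 1\right) + 4\right) = 36 - 4 \left(6 + 4\right) = 36 - 40 = -4$)
$m{\left(W \right)} = 1$ ($m{\left(W \right)} = \frac{2 W}{2 W} = 2 W \frac{1}{2 W} = 1$)
$\frac{1}{\left(-25700 - m{\left(t \right)} 16\right) + n{\left(33,-245 \right)}} = \frac{1}{\left(-25700 - 1 \cdot 16\right) + \sqrt{2} \sqrt{-245}} = \frac{1}{\left(-25700 - 16\right) + \sqrt{2} \cdot 7 i \sqrt{5}} = \frac{1}{\left(-25700 - 16\right) + 7 i \sqrt{10}} = \frac{1}{-25716 + 7 i \sqrt{10}}$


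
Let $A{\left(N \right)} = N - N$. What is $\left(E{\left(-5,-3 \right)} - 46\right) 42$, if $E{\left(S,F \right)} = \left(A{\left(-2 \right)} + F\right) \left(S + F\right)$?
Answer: $-924$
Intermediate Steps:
$A{\left(N \right)} = 0$
$E{\left(S,F \right)} = F \left(F + S\right)$ ($E{\left(S,F \right)} = \left(0 + F\right) \left(S + F\right) = F \left(F + S\right)$)
$\left(E{\left(-5,-3 \right)} - 46\right) 42 = \left(- 3 \left(-3 - 5\right) - 46\right) 42 = \left(\left(-3\right) \left(-8\right) - 46\right) 42 = \left(24 - 46\right) 42 = \left(-22\right) 42 = -924$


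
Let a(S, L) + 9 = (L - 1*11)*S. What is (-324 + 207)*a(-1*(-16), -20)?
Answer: 59085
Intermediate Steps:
a(S, L) = -9 + S*(-11 + L) (a(S, L) = -9 + (L - 1*11)*S = -9 + (L - 11)*S = -9 + (-11 + L)*S = -9 + S*(-11 + L))
(-324 + 207)*a(-1*(-16), -20) = (-324 + 207)*(-9 - (-11)*(-16) - (-20)*(-16)) = -117*(-9 - 11*16 - 20*16) = -117*(-9 - 176 - 320) = -117*(-505) = 59085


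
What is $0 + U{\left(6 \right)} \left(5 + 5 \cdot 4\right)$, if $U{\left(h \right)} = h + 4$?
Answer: $250$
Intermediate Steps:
$U{\left(h \right)} = 4 + h$
$0 + U{\left(6 \right)} \left(5 + 5 \cdot 4\right) = 0 + \left(4 + 6\right) \left(5 + 5 \cdot 4\right) = 0 + 10 \left(5 + 20\right) = 0 + 10 \cdot 25 = 0 + 250 = 250$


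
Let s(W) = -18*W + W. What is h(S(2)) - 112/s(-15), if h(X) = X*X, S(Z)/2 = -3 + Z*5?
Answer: 49868/255 ≈ 195.56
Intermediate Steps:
S(Z) = -6 + 10*Z (S(Z) = 2*(-3 + Z*5) = 2*(-3 + 5*Z) = -6 + 10*Z)
s(W) = -17*W
h(X) = X²
h(S(2)) - 112/s(-15) = (-6 + 10*2)² - 112/((-17*(-15))) = (-6 + 20)² - 112/255 = 14² - 112/255 = 196 - 1*112/255 = 196 - 112/255 = 49868/255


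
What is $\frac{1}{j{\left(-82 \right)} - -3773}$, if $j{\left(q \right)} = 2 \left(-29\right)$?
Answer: $\frac{1}{3715} \approx 0.00026918$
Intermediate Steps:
$j{\left(q \right)} = -58$
$\frac{1}{j{\left(-82 \right)} - -3773} = \frac{1}{-58 - -3773} = \frac{1}{-58 + 3773} = \frac{1}{3715}$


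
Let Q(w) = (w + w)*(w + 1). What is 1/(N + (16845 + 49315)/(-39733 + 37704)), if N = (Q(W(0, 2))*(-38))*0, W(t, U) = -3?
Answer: -2029/66160 ≈ -0.030668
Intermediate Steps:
Q(w) = 2*w*(1 + w) (Q(w) = (2*w)*(1 + w) = 2*w*(1 + w))
N = 0 (N = ((2*(-3)*(1 - 3))*(-38))*0 = ((2*(-3)*(-2))*(-38))*0 = (12*(-38))*0 = -456*0 = 0)
1/(N + (16845 + 49315)/(-39733 + 37704)) = 1/(0 + (16845 + 49315)/(-39733 + 37704)) = 1/(0 + 66160/(-2029)) = 1/(0 + 66160*(-1/2029)) = 1/(0 - 66160/2029) = 1/(-66160/2029) = -2029/66160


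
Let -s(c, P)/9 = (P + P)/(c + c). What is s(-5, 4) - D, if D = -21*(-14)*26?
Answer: -38184/5 ≈ -7636.8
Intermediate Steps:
D = 7644 (D = 294*26 = 7644)
s(c, P) = -9*P/c (s(c, P) = -9*(P + P)/(c + c) = -9*2*P/(2*c) = -9*2*P*1/(2*c) = -9*P/c)
s(-5, 4) - D = -9*4/(-5) - 1*7644 = -9*4*(-⅕) - 7644 = 36/5 - 7644 = -38184/5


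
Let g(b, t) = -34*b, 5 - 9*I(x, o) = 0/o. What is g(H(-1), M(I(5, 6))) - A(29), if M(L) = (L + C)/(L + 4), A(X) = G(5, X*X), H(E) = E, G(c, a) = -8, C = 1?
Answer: 42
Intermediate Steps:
A(X) = -8
I(x, o) = 5/9 (I(x, o) = 5/9 - 0/o = 5/9 - ⅑*0 = 5/9 + 0 = 5/9)
M(L) = (1 + L)/(4 + L) (M(L) = (L + 1)/(L + 4) = (1 + L)/(4 + L))
g(H(-1), M(I(5, 6))) - A(29) = -34*(-1) - 1*(-8) = 34 + 8 = 42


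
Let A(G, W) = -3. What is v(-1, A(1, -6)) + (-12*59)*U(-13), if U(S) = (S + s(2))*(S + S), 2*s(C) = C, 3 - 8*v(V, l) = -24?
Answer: -1767141/8 ≈ -2.2089e+5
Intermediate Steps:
v(V, l) = 27/8 (v(V, l) = 3/8 - 1/8*(-24) = 3/8 + 3 = 27/8)
s(C) = C/2
U(S) = 2*S*(1 + S) (U(S) = (S + (1/2)*2)*(S + S) = (S + 1)*(2*S) = (1 + S)*(2*S) = 2*S*(1 + S))
v(-1, A(1, -6)) + (-12*59)*U(-13) = 27/8 + (-12*59)*(2*(-13)*(1 - 13)) = 27/8 - 1416*(-13)*(-12) = 27/8 - 708*312 = 27/8 - 220896 = -1767141/8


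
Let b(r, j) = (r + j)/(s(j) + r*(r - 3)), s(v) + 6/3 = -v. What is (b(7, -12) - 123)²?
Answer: 21893041/1444 ≈ 15161.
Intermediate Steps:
s(v) = -2 - v
b(r, j) = (j + r)/(-2 - j + r*(-3 + r)) (b(r, j) = (r + j)/((-2 - j) + r*(r - 3)) = (j + r)/((-2 - j) + r*(-3 + r)) = (j + r)/(-2 - j + r*(-3 + r)))
(b(7, -12) - 123)² = ((-12 + 7)/(-2 + 7² - 1*(-12) - 3*7) - 123)² = (-5/(-2 + 49 + 12 - 21) - 123)² = (-5/38 - 123)² = (-4679/38)² = 21893041/1444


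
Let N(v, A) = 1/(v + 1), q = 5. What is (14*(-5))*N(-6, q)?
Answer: 14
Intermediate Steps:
N(v, A) = 1/(1 + v)
(14*(-5))*N(-6, q) = (14*(-5))/(1 - 6) = -70/(-5) = -70*(-⅕) = 14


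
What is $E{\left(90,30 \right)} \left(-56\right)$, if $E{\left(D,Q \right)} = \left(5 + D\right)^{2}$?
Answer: $-505400$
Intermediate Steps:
$E{\left(90,30 \right)} \left(-56\right) = \left(5 + 90\right)^{2} \left(-56\right) = 95^{2} \left(-56\right) = 9025 \left(-56\right) = -505400$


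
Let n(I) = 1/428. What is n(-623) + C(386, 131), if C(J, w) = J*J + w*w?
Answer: 71115197/428 ≈ 1.6616e+5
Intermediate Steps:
C(J, w) = J² + w²
n(I) = 1/428
n(-623) + C(386, 131) = 1/428 + (386² + 131²) = 1/428 + (148996 + 17161) = 1/428 + 166157 = 71115197/428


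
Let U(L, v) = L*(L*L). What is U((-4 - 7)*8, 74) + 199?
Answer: -681273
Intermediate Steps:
U(L, v) = L³ (U(L, v) = L*L² = L³)
U((-4 - 7)*8, 74) + 199 = ((-4 - 7)*8)³ + 199 = (-11*8)³ + 199 = (-88)³ + 199 = -681472 + 199 = -681273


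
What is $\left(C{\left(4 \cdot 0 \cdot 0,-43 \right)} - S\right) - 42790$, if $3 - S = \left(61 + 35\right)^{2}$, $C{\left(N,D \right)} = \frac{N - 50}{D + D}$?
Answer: $- \frac{1443786}{43} \approx -33576.0$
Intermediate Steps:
$C{\left(N,D \right)} = \frac{-50 + N}{2 D}$
$S = -9213$ ($S = 3 - \left(61 + 35\right)^{2} = 3 - 96^{2} = 3 - 9216 = -9213$)
$\left(C{\left(4 \cdot 0 \cdot 0,-43 \right)} - S\right) - 42790 = \left(\frac{-50 + 4 \cdot 0 \cdot 0}{2 \left(-43\right)} - -9213\right) - 42790 = \left(\frac{1}{2} \left(- \frac{1}{43}\right) \left(-50 + 0 \cdot 0\right) + 9213\right) - 42790 = \left(\frac{1}{2} \left(- \frac{1}{43}\right) \left(-50 + 0\right) + 9213\right) - 42790 = \left(\frac{1}{2} \left(- \frac{1}{43}\right) \left(-50\right) + 9213\right) - 42790 = \left(\frac{25}{43} + 9213\right) - 42790 = \frac{396184}{43} - 42790 = - \frac{1443786}{43}$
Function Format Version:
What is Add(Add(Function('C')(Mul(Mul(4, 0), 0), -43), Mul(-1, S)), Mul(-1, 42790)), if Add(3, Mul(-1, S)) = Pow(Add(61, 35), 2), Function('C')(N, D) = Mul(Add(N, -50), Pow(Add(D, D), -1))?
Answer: Rational(-1443786, 43) ≈ -33576.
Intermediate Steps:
Function('C')(N, D) = Mul(Rational(1, 2), Pow(D, -1), Add(-50, N)) (Function('C')(N, D) = Mul(Add(-50, N), Pow(Mul(2, D), -1)) = Mul(Add(-50, N), Mul(Rational(1, 2), Pow(D, -1))) = Mul(Rational(1, 2), Pow(D, -1), Add(-50, N)))
S = -9213 (S = Add(3, Mul(-1, Pow(Add(61, 35), 2))) = Add(3, Mul(-1, Pow(96, 2))) = Add(3, Mul(-1, 9216)) = Add(3, -9216) = -9213)
Add(Add(Function('C')(Mul(Mul(4, 0), 0), -43), Mul(-1, S)), Mul(-1, 42790)) = Add(Add(Mul(Rational(1, 2), Pow(-43, -1), Add(-50, Mul(Mul(4, 0), 0))), Mul(-1, -9213)), Mul(-1, 42790)) = Add(Add(Mul(Rational(1, 2), Rational(-1, 43), Add(-50, Mul(0, 0))), 9213), -42790) = Add(Add(Mul(Rational(1, 2), Rational(-1, 43), Add(-50, 0)), 9213), -42790) = Add(Add(Mul(Rational(1, 2), Rational(-1, 43), -50), 9213), -42790) = Add(Add(Rational(25, 43), 9213), -42790) = Add(Rational(396184, 43), -42790) = Rational(-1443786, 43)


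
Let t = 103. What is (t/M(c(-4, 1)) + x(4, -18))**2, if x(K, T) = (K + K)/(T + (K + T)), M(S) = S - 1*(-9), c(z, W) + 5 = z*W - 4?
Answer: 676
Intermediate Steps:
c(z, W) = -9 + W*z (c(z, W) = -5 + (z*W - 4) = -5 + (W*z - 4) = -5 + (-4 + W*z) = -9 + W*z)
M(S) = 9 + S (M(S) = S + 9 = 9 + S)
x(K, T) = 2*K/(K + 2*T) (x(K, T) = (2*K)/(K + 2*T) = 2*K/(K + 2*T))
(t/M(c(-4, 1)) + x(4, -18))**2 = (103/(9 + (-9 + 1*(-4))) + 2*4/(4 + 2*(-18)))**2 = (103/(9 + (-9 - 4)) + 2*4/(4 - 36))**2 = (103/(9 - 13) + 2*4/(-32))**2 = (103/(-4) + 2*4*(-1/32))**2 = (103*(-1/4) - 1/4)**2 = (-103/4 - 1/4)**2 = (-26)**2 = 676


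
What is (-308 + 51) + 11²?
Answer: -136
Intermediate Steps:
(-308 + 51) + 11² = -257 + 121 = -136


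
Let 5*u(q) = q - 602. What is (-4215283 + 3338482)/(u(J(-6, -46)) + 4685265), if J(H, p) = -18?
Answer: -876801/4685141 ≈ -0.18714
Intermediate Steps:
u(q) = -602/5 + q/5 (u(q) = (q - 602)/5 = (-602 + q)/5 = -602/5 + q/5)
(-4215283 + 3338482)/(u(J(-6, -46)) + 4685265) = (-4215283 + 3338482)/((-602/5 + (1/5)*(-18)) + 4685265) = -876801/((-602/5 - 18/5) + 4685265) = -876801/(-124 + 4685265) = -876801/4685141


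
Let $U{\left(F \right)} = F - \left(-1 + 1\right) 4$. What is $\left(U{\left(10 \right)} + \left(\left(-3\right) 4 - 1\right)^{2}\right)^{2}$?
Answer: $32041$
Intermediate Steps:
$U{\left(F \right)} = F$ ($U{\left(F \right)} = F - 0 \cdot 4 = F - 0 = F + 0 = F$)
$\left(U{\left(10 \right)} + \left(\left(-3\right) 4 - 1\right)^{2}\right)^{2} = \left(10 + \left(\left(-3\right) 4 - 1\right)^{2}\right)^{2} = \left(10 + \left(-12 - 1\right)^{2}\right)^{2} = \left(10 + \left(-13\right)^{2}\right)^{2} = \left(10 + 169\right)^{2} = 179^{2} = 32041$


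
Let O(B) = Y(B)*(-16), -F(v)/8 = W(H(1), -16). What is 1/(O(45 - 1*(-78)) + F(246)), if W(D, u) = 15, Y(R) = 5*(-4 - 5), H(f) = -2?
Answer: 1/600 ≈ 0.0016667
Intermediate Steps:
Y(R) = -45 (Y(R) = 5*(-9) = -45)
F(v) = -120 (F(v) = -8*15 = -120)
O(B) = 720 (O(B) = -45*(-16) = 720)
1/(O(45 - 1*(-78)) + F(246)) = 1/(720 - 120) = 1/600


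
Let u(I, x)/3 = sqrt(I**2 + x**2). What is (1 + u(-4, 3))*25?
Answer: 400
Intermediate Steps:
u(I, x) = 3*sqrt(I**2 + x**2)
(1 + u(-4, 3))*25 = (1 + 3*sqrt((-4)**2 + 3**2))*25 = (1 + 3*sqrt(16 + 9))*25 = (1 + 3*sqrt(25))*25 = (1 + 3*5)*25 = (1 + 15)*25 = 16*25 = 400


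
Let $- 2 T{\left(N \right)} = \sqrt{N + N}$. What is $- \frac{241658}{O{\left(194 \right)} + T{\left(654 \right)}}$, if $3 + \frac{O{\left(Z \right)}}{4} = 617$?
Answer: $- \frac{593512048}{6031609} - \frac{241658 \sqrt{327}}{6031609} \approx -99.125$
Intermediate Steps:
$O{\left(Z \right)} = 2456$ ($O{\left(Z \right)} = -12 + 4 \cdot 617 = -12 + 2468 = 2456$)
$T{\left(N \right)} = - \frac{\sqrt{2} \sqrt{N}}{2}$ ($T{\left(N \right)} = - \frac{\sqrt{N + N}}{2} = - \frac{\sqrt{2 N}}{2} = - \frac{\sqrt{2} \sqrt{N}}{2}$)
$- \frac{241658}{O{\left(194 \right)} + T{\left(654 \right)}} = - \frac{241658}{2456 - \frac{\sqrt{2} \sqrt{654}}{2}} = - \frac{241658}{2456 - \sqrt{327}}$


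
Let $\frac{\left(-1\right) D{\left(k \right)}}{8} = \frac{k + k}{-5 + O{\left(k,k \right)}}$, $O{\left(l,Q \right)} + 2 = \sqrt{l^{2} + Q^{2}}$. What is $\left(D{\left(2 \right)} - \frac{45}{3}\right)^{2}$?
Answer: $\frac{161073}{1681} - \frac{50048 \sqrt{2}}{1681} \approx 53.715$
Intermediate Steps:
$O{\left(l,Q \right)} = -2 + \sqrt{Q^{2} + l^{2}}$ ($O{\left(l,Q \right)} = -2 + \sqrt{l^{2} + Q^{2}} = -2 + \sqrt{Q^{2} + l^{2}}$)
$D{\left(k \right)} = - \frac{16 k}{-7 + \sqrt{2} \sqrt{k^{2}}}$ ($D{\left(k \right)} = - 8 \frac{k + k}{-5 + \left(-2 + \sqrt{k^{2} + k^{2}}\right)} = - 8 \frac{2 k}{-5 + \left(-2 + \sqrt{2 k^{2}}\right)} = - 8 \frac{2 k}{-5 + \left(-2 + \sqrt{2} \sqrt{k^{2}}\right)} = - 8 \frac{2 k}{-7 + \sqrt{2} \sqrt{k^{2}}} = - \frac{16 k}{-7 + \sqrt{2} \sqrt{k^{2}}}$)
$\left(D{\left(2 \right)} - \frac{45}{3}\right)^{2} = \left(\left(-16\right) 2 \frac{1}{-7 + \sqrt{2} \sqrt{2^{2}}} - \frac{45}{3}\right)^{2} = \left(\left(-16\right) 2 \frac{1}{-7 + \sqrt{2} \sqrt{4}} - 15\right)^{2} = \left(\left(-16\right) 2 \frac{1}{-7 + \sqrt{2} \cdot 2} - 15\right)^{2} = \left(\left(-16\right) 2 \frac{1}{-7 + 2 \sqrt{2}} - 15\right)^{2} = \left(- \frac{32}{-7 + 2 \sqrt{2}} - 15\right)^{2} = \left(-15 - \frac{32}{-7 + 2 \sqrt{2}}\right)^{2}$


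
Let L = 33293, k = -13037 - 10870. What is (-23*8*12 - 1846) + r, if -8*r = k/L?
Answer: -83056513/20488 ≈ -4053.9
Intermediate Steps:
k = -23907
r = 1839/20488 (r = -(-23907)/(8*33293) = -⅛*(-1839/2561) = 1839/20488 ≈ 0.089760)
(-23*8*12 - 1846) + r = (-23*8*12 - 1846) + 1839/20488 = (-184*12 - 1846) + 1839/20488 = (-2208 - 1846) + 1839/20488 = -4054 + 1839/20488 = -83056513/20488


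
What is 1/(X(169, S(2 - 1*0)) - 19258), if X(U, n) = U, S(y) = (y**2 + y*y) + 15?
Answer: -1/19089 ≈ -5.2386e-5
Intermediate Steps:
S(y) = 15 + 2*y**2 (S(y) = (y**2 + y**2) + 15 = 2*y**2 + 15 = 15 + 2*y**2)
1/(X(169, S(2 - 1*0)) - 19258) = 1/(169 - 19258) = 1/(-19089) = -1/19089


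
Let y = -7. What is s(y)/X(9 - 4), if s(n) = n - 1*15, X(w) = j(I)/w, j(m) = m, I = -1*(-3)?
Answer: -110/3 ≈ -36.667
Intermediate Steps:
I = 3
X(w) = 3/w
s(n) = -15 + n (s(n) = n - 15 = -15 + n)
s(y)/X(9 - 4) = (-15 - 7)/((3/(9 - 4))) = -22/(3/5) = -22/(3*(1/5)) = -22/3/5 = -22*5/3 = -110/3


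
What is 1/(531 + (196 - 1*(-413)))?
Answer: 1/1140 ≈ 0.00087719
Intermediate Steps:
1/(531 + (196 - 1*(-413))) = 1/(531 + (196 + 413)) = 1/(531 + 609) = 1/1140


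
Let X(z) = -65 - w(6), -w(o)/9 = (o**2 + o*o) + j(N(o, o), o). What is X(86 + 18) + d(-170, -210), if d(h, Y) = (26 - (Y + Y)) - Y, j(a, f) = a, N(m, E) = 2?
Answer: 1257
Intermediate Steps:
w(o) = -18 - 18*o**2 (w(o) = -9*((o**2 + o*o) + 2) = -9*((o**2 + o**2) + 2) = -9*(2*o**2 + 2) = -9*(2 + 2*o**2) = -18 - 18*o**2)
d(h, Y) = 26 - 3*Y (d(h, Y) = (26 - 2*Y) - Y = 26 - 3*Y)
X(z) = 601 (X(z) = -65 - (-18 - 18*6**2) = -65 - (-18 - 18*36) = -65 - (-18 - 648) = -65 - 1*(-666) = -65 + 666 = 601)
X(86 + 18) + d(-170, -210) = 601 + (26 - 3*(-210)) = 601 + (26 + 630) = 601 + 656 = 1257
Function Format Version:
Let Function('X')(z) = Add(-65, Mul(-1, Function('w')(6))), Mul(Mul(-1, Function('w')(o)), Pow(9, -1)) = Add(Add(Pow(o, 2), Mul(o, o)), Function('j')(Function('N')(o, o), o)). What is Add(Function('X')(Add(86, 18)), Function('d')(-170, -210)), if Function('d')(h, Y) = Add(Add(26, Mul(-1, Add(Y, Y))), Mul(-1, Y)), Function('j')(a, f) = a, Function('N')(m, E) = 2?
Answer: 1257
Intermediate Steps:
Function('w')(o) = Add(-18, Mul(-18, Pow(o, 2))) (Function('w')(o) = Mul(-9, Add(Add(Pow(o, 2), Mul(o, o)), 2)) = Mul(-9, Add(Add(Pow(o, 2), Pow(o, 2)), 2)) = Mul(-9, Add(Mul(2, Pow(o, 2)), 2)) = Mul(-9, Add(2, Mul(2, Pow(o, 2)))) = Add(-18, Mul(-18, Pow(o, 2))))
Function('d')(h, Y) = Add(26, Mul(-3, Y)) (Function('d')(h, Y) = Add(Add(26, Mul(-1, Mul(2, Y))), Mul(-1, Y)) = Add(Add(26, Mul(-2, Y)), Mul(-1, Y)) = Add(26, Mul(-3, Y)))
Function('X')(z) = 601 (Function('X')(z) = Add(-65, Mul(-1, Add(-18, Mul(-18, Pow(6, 2))))) = Add(-65, Mul(-1, Add(-18, Mul(-18, 36)))) = Add(-65, Mul(-1, Add(-18, -648))) = Add(-65, Mul(-1, -666)) = Add(-65, 666) = 601)
Add(Function('X')(Add(86, 18)), Function('d')(-170, -210)) = Add(601, Add(26, Mul(-3, -210))) = Add(601, Add(26, 630)) = Add(601, 656) = 1257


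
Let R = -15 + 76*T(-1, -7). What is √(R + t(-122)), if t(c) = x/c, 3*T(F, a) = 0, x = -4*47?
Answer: I*√50081/61 ≈ 3.6687*I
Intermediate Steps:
x = -188
T(F, a) = 0 (T(F, a) = (⅓)*0 = 0)
t(c) = -188/c
R = -15 (R = -15 + 76*0 = -15 + 0 = -15)
√(R + t(-122)) = √(-15 - 188/(-122)) = √(-15 - 188*(-1/122)) = √(-15 + 94/61) = √(-821/61) = I*√50081/61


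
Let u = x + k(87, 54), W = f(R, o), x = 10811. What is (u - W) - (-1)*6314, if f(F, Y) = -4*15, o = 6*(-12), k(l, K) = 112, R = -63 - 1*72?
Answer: 17297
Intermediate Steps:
R = -135 (R = -63 - 72 = -135)
o = -72
f(F, Y) = -60
W = -60
u = 10923 (u = 10811 + 112 = 10923)
(u - W) - (-1)*6314 = (10923 - 1*(-60)) - (-1)*6314 = (10923 + 60) - 1*(-6314) = 10983 + 6314 = 17297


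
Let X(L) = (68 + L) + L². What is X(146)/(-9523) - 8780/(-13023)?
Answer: -196773250/124018029 ≈ -1.5867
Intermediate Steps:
X(L) = 68 + L + L²
X(146)/(-9523) - 8780/(-13023) = (68 + 146 + 146²)/(-9523) - 8780/(-13023) = (68 + 146 + 21316)*(-1/9523) - 8780*(-1/13023) = 21530*(-1/9523) + 8780/13023 = -21530/9523 + 8780/13023 = -196773250/124018029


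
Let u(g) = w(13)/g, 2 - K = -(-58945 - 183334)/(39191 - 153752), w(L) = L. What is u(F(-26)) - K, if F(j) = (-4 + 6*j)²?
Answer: -12066376307/2932761600 ≈ -4.1143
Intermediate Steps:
K = 471401/114561 (K = 2 - (-1)*(-58945 - 183334)/(39191 - 153752) = 2 - (-1)*(-242279/(-114561)) = 2 - (-1)*(-242279*(-1/114561)) = 2 - (-1)*242279/114561 = 2 - 1*(-242279/114561) = 2 + 242279/114561 = 471401/114561 ≈ 4.1148)
u(g) = 13/g
u(F(-26)) - K = 13/((4*(-2 + 3*(-26))²)) - 1*471401/114561 = 13/((4*(-2 - 78)²)) - 471401/114561 = 13/((4*(-80)²)) - 471401/114561 = 13/((4*6400)) - 471401/114561 = 13/25600 - 471401/114561 = -12066376307/2932761600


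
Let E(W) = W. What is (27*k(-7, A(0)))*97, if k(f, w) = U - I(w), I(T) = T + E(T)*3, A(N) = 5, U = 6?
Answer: -36666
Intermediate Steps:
I(T) = 4*T (I(T) = T + T*3 = T + 3*T = 4*T)
k(f, w) = 6 - 4*w
(27*k(-7, A(0)))*97 = (27*(6 - 4*5))*97 = (27*(6 - 20))*97 = (27*(-14))*97 = -378*97 = -36666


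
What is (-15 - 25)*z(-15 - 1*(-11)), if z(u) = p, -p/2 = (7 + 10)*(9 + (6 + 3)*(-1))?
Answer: 0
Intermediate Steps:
p = 0 (p = -2*(7 + 10)*(9 + (6 + 3)*(-1)) = -34*(9 + 9*(-1)) = -34*(9 - 9) = -34*0 = -2*0 = 0)
z(u) = 0
(-15 - 25)*z(-15 - 1*(-11)) = (-15 - 25)*0 = -40*0 = 0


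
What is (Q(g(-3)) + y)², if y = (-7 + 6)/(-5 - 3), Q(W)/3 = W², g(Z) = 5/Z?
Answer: 41209/576 ≈ 71.543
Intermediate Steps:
Q(W) = 3*W²
y = ⅛ (y = -1/(-8) = -1*(-⅛) = ⅛ ≈ 0.12500)
(Q(g(-3)) + y)² = (3*(5/(-3))² + ⅛)² = (3*(5*(-⅓))² + ⅛)² = (3*(-5/3)² + ⅛)² = (3*(25/9) + ⅛)² = (25/3 + ⅛)² = (203/24)² = 41209/576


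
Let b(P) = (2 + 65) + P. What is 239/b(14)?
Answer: 239/81 ≈ 2.9506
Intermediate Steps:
b(P) = 67 + P
239/b(14) = 239/(67 + 14) = 239/81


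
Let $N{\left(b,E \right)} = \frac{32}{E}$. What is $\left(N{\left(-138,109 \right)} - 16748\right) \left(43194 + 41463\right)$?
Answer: $- \frac{154541353500}{109} \approx -1.4178 \cdot 10^{9}$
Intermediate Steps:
$\left(N{\left(-138,109 \right)} - 16748\right) \left(43194 + 41463\right) = \left(\frac{32}{109} - 16748\right) \left(43194 + 41463\right) = \left(32 \cdot \frac{1}{109} - 16748\right) 84657 = \left(\frac{32}{109} - 16748\right) 84657 = \left(- \frac{1825500}{109}\right) 84657 = - \frac{154541353500}{109}$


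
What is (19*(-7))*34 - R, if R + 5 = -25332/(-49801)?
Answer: -224976449/49801 ≈ -4517.5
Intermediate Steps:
R = -223673/49801 (R = -5 - 25332/(-49801) = -5 - 25332*(-1/49801) = -5 + 25332/49801 = -223673/49801 ≈ -4.4913)
(19*(-7))*34 - R = (19*(-7))*34 - 1*(-223673/49801) = -133*34 + 223673/49801 = -4522 + 223673/49801 = -224976449/49801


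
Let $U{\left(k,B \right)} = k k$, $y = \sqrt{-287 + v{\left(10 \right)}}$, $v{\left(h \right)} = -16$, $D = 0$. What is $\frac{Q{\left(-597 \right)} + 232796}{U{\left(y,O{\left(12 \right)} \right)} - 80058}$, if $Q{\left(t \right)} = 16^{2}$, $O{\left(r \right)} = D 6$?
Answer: $- \frac{77684}{26787} \approx -2.9001$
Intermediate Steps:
$O{\left(r \right)} = 0$ ($O{\left(r \right)} = 0 \cdot 6 = 0$)
$y = i \sqrt{303}$ ($y = \sqrt{-287 - 16} = \sqrt{-303} = i \sqrt{303} \approx 17.407 i$)
$Q{\left(t \right)} = 256$
$U{\left(k,B \right)} = k^{2}$
$\frac{Q{\left(-597 \right)} + 232796}{U{\left(y,O{\left(12 \right)} \right)} - 80058} = \frac{256 + 232796}{\left(i \sqrt{303}\right)^{2} - 80058} = \frac{233052}{-303 - 80058} = \frac{233052}{-80361} = 233052 \left(- \frac{1}{80361}\right) = - \frac{77684}{26787}$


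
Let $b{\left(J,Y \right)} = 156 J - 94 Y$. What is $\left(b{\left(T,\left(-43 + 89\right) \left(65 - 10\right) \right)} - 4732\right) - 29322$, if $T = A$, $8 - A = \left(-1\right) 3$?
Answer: $-270158$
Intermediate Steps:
$A = 11$ ($A = 8 - \left(-1\right) 3 = 8 - -3 = 8 + 3 = 11$)
$T = 11$
$b{\left(J,Y \right)} = - 94 Y + 156 J$
$\left(b{\left(T,\left(-43 + 89\right) \left(65 - 10\right) \right)} - 4732\right) - 29322 = \left(\left(- 94 \left(-43 + 89\right) \left(65 - 10\right) + 156 \cdot 11\right) - 4732\right) - 29322 = \left(\left(- 94 \cdot 46 \cdot 55 + 1716\right) - 4732\right) - 29322 = \left(\left(\left(-94\right) 2530 + 1716\right) - 4732\right) - 29322 = \left(\left(-237820 + 1716\right) - 4732\right) - 29322 = \left(-236104 - 4732\right) - 29322 = -240836 - 29322 = -270158$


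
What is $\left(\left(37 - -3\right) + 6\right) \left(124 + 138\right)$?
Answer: $12052$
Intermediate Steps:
$\left(\left(37 - -3\right) + 6\right) \left(124 + 138\right) = \left(\left(37 + 3\right) + 6\right) 262 = \left(40 + 6\right) 262 = 46 \cdot 262 = 12052$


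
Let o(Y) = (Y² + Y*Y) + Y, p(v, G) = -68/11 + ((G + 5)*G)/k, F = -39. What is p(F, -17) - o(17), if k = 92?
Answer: -151538/253 ≈ -598.96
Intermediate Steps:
p(v, G) = -68/11 + G*(5 + G)/92 (p(v, G) = -68/11 + ((G + 5)*G)/92 = -68*1/11 + ((5 + G)*G)*(1/92) = -68/11 + (G*(5 + G))*(1/92) = -68/11 + G*(5 + G)/92)
o(Y) = Y + 2*Y² (o(Y) = (Y² + Y²) + Y = 2*Y² + Y = Y + 2*Y²)
p(F, -17) - o(17) = (-68/11 + (1/92)*(-17)² + (5/92)*(-17)) - 17*(1 + 2*17) = (-68/11 + (1/92)*289 - 85/92) - 17*(1 + 34) = (-68/11 + 289/92 - 85/92) - 17*35 = -1003/253 - 1*595 = -1003/253 - 595 = -151538/253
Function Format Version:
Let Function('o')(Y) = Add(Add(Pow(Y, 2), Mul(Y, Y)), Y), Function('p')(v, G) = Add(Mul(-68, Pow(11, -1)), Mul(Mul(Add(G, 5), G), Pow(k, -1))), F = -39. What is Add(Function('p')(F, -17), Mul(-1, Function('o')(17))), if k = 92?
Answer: Rational(-151538, 253) ≈ -598.96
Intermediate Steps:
Function('p')(v, G) = Add(Rational(-68, 11), Mul(Rational(1, 92), G, Add(5, G))) (Function('p')(v, G) = Add(Mul(-68, Pow(11, -1)), Mul(Mul(Add(G, 5), G), Pow(92, -1))) = Add(Mul(-68, Rational(1, 11)), Mul(Mul(Add(5, G), G), Rational(1, 92))) = Add(Rational(-68, 11), Mul(Mul(G, Add(5, G)), Rational(1, 92))) = Add(Rational(-68, 11), Mul(Rational(1, 92), G, Add(5, G))))
Function('o')(Y) = Add(Y, Mul(2, Pow(Y, 2))) (Function('o')(Y) = Add(Add(Pow(Y, 2), Pow(Y, 2)), Y) = Add(Mul(2, Pow(Y, 2)), Y) = Add(Y, Mul(2, Pow(Y, 2))))
Add(Function('p')(F, -17), Mul(-1, Function('o')(17))) = Add(Add(Rational(-68, 11), Mul(Rational(1, 92), Pow(-17, 2)), Mul(Rational(5, 92), -17)), Mul(-1, Mul(17, Add(1, Mul(2, 17))))) = Add(Add(Rational(-68, 11), Mul(Rational(1, 92), 289), Rational(-85, 92)), Mul(-1, Mul(17, Add(1, 34)))) = Add(Add(Rational(-68, 11), Rational(289, 92), Rational(-85, 92)), Mul(-1, Mul(17, 35))) = Add(Rational(-1003, 253), Mul(-1, 595)) = Add(Rational(-1003, 253), -595) = Rational(-151538, 253)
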